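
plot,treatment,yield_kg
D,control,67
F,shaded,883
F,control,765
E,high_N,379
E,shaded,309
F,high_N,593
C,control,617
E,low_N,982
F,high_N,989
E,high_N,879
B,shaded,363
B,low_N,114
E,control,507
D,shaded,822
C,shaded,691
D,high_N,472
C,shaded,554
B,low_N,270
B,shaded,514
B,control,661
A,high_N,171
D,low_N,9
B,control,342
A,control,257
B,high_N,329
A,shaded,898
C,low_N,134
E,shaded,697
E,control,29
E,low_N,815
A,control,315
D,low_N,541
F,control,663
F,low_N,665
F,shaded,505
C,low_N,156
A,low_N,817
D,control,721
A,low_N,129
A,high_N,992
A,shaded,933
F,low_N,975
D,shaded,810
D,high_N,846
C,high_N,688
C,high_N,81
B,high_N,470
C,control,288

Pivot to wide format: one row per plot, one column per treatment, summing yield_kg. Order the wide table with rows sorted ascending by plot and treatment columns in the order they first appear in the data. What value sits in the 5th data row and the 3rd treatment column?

1258

With rows sorted ascending by plot, row 5 is plot=E. treatment columns in first-appearance order: control, shaded, high_N, low_N; column 3 is high_N.
Long rows with plot=E, treatment=high_N: 379 + 879 = 1258.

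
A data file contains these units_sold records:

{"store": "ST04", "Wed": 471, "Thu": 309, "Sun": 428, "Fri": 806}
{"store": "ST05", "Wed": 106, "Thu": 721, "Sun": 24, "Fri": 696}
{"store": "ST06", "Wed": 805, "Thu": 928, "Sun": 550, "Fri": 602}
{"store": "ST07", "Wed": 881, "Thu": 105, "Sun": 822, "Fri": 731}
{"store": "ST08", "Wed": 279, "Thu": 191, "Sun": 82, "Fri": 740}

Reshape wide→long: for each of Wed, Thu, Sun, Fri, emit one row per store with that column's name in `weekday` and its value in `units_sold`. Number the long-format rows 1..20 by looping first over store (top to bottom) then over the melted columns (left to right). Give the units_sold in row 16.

731

20 rows total (5 × 4). Row 16: index ⌊(16-1)/4⌋ = 3 into store → ST07; (16-1) mod 4 = 3 into the melted columns → Fri.
So row 16 is (ST07, Fri, 731); units_sold = 731.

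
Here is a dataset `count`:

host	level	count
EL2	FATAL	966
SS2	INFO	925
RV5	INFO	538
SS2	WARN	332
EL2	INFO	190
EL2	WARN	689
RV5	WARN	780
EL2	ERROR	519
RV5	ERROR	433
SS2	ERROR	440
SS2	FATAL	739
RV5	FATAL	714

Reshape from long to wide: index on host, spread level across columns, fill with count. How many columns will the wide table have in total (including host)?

1 column for host plus 4 distinct level values → 5 columns.

5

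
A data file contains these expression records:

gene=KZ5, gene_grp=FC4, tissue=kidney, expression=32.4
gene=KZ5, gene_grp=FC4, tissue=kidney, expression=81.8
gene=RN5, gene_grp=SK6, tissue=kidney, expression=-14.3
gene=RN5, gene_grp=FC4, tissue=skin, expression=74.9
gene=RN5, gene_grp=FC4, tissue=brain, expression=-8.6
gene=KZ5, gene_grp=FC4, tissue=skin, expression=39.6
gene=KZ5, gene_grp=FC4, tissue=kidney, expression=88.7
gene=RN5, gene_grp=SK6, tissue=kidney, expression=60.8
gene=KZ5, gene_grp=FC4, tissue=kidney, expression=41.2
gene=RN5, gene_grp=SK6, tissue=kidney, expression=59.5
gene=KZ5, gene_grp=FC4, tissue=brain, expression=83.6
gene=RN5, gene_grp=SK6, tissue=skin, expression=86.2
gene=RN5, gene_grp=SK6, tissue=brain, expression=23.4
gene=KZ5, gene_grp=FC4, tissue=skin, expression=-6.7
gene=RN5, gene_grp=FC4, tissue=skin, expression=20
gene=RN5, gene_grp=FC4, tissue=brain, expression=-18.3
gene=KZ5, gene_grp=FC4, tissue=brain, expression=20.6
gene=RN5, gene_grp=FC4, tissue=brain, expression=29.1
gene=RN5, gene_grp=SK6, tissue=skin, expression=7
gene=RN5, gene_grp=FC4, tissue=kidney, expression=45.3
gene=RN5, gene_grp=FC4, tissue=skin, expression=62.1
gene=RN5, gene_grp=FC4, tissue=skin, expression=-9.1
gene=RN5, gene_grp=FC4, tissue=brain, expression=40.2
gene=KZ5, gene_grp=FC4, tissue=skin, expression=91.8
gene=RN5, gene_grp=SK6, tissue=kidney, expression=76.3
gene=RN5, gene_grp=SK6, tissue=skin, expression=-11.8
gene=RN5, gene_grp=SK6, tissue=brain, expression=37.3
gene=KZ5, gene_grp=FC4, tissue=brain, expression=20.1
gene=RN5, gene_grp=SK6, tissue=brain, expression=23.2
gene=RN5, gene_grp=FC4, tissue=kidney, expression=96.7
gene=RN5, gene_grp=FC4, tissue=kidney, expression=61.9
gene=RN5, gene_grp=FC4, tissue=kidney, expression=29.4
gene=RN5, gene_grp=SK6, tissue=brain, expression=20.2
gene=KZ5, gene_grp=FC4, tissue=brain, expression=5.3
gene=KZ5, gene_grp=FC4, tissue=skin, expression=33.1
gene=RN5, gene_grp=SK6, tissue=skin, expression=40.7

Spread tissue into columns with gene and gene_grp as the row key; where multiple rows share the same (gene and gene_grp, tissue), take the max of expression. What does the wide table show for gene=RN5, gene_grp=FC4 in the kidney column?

96.7

Rows with gene=RN5, gene_grp=FC4 and tissue=kidney: expression values are 45.3, 96.7, 61.9, 29.4.
max(45.3, 96.7, 61.9, 29.4) = 96.7.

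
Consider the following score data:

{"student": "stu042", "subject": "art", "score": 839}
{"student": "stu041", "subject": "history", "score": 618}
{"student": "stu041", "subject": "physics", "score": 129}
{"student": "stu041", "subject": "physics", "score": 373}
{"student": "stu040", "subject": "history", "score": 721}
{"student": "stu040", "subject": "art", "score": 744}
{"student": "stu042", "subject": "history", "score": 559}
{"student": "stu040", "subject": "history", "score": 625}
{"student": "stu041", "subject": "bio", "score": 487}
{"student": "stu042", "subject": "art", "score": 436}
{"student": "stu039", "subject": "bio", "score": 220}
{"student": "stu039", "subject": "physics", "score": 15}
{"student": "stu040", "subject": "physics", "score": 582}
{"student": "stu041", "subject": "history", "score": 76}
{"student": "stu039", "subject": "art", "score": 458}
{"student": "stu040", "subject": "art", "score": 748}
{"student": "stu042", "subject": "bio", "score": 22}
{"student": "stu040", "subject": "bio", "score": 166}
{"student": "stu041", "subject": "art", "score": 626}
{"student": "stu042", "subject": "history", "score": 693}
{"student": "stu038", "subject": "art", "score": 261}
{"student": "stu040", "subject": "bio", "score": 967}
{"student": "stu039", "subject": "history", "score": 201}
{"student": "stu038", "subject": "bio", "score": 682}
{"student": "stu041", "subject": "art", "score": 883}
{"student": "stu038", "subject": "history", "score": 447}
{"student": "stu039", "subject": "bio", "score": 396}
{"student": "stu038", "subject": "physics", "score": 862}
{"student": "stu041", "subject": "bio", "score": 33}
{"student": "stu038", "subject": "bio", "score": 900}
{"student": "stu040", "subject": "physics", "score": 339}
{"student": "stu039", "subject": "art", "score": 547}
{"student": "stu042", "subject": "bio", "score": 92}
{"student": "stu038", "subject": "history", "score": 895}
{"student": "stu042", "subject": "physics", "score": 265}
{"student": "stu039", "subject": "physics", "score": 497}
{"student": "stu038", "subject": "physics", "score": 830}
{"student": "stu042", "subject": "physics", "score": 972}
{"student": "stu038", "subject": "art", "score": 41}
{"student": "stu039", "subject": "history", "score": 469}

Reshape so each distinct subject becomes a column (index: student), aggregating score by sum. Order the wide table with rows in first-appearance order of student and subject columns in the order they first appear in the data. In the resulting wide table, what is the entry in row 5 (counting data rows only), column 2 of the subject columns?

With rows in first-appearance order of student, row 5 is student=stu038. subject columns in first-appearance order: art, history, physics, bio; column 2 is history.
Long rows with student=stu038, subject=history: 447 + 895 = 1342.

1342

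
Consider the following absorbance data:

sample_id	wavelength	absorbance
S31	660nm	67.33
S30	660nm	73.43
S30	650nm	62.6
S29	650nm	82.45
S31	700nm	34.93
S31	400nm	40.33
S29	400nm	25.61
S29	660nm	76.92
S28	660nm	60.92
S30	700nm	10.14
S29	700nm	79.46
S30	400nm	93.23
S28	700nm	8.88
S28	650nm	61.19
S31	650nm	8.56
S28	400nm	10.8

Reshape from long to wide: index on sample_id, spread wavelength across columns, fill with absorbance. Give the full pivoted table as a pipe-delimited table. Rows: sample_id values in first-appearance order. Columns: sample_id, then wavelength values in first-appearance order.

| sample_id | 660nm | 650nm | 700nm | 400nm |
| S31 | 67.33 | 8.56 | 34.93 | 40.33 |
| S30 | 73.43 | 62.6 | 10.14 | 93.23 |
| S29 | 76.92 | 82.45 | 79.46 | 25.61 |
| S28 | 60.92 | 61.19 | 8.88 | 10.8 |

Columns: sample_id plus the 4 distinct wavelength values (660nm, 650nm, 700nm, 400nm).
For example, row S31 column 660nm takes absorbance=67.33 from the long row (S31, 660nm).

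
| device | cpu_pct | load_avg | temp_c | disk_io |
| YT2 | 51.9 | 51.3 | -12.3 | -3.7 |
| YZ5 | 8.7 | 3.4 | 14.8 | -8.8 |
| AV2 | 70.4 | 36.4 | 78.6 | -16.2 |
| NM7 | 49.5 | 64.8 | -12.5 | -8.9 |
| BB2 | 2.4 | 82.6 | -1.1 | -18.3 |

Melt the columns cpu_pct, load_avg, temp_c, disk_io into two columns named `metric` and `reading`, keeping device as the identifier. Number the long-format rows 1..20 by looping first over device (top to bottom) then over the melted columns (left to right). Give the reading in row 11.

20 rows total (5 × 4). Row 11: index ⌊(11-1)/4⌋ = 2 into device → AV2; (11-1) mod 4 = 2 into the melted columns → temp_c.
So row 11 is (AV2, temp_c, 78.6); reading = 78.6.

78.6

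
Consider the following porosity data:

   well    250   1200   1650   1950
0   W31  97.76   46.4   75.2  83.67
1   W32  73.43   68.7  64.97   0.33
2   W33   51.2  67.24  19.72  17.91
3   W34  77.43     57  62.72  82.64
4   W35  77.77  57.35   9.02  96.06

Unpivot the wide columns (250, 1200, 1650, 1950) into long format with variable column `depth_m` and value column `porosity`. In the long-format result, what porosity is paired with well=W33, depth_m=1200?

Unpivoting turns each (well, wide-column) pair into one long row.
The wide cell at row W33, column 1200 holds 67.24, so the long row (W33, 1200) has porosity=67.24.

67.24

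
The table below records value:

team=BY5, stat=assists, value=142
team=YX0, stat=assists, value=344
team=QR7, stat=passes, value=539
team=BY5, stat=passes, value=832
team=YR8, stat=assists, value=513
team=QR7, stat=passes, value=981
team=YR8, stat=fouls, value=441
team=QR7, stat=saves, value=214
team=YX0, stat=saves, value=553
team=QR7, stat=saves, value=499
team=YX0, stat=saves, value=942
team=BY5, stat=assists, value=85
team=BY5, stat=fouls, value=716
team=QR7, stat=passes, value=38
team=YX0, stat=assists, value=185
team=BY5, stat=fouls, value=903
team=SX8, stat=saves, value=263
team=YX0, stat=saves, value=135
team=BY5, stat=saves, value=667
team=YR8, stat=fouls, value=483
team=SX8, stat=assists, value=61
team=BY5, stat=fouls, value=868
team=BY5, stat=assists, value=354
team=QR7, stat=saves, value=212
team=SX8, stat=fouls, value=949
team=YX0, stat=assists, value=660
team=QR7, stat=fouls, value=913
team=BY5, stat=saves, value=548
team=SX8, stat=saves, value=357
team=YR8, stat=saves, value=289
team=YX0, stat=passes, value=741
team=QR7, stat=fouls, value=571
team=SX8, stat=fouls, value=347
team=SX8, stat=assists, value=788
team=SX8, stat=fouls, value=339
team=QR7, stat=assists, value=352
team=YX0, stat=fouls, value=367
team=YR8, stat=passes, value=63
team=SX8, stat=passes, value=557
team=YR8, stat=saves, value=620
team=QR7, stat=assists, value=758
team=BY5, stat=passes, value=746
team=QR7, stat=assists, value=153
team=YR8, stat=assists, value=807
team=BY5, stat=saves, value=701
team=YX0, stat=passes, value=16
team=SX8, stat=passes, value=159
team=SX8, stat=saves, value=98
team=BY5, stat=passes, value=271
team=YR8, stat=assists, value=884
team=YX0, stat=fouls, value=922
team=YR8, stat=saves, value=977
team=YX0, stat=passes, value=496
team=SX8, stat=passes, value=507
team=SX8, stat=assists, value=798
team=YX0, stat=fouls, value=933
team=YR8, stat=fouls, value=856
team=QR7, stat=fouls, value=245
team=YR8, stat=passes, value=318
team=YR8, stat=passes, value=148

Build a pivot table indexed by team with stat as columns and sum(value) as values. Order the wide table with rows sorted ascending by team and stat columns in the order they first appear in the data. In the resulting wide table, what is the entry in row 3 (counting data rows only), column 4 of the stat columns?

718

With rows sorted ascending by team, row 3 is team=SX8. stat columns in first-appearance order: assists, passes, fouls, saves; column 4 is saves.
Long rows with team=SX8, stat=saves: 263 + 357 + 98 = 718.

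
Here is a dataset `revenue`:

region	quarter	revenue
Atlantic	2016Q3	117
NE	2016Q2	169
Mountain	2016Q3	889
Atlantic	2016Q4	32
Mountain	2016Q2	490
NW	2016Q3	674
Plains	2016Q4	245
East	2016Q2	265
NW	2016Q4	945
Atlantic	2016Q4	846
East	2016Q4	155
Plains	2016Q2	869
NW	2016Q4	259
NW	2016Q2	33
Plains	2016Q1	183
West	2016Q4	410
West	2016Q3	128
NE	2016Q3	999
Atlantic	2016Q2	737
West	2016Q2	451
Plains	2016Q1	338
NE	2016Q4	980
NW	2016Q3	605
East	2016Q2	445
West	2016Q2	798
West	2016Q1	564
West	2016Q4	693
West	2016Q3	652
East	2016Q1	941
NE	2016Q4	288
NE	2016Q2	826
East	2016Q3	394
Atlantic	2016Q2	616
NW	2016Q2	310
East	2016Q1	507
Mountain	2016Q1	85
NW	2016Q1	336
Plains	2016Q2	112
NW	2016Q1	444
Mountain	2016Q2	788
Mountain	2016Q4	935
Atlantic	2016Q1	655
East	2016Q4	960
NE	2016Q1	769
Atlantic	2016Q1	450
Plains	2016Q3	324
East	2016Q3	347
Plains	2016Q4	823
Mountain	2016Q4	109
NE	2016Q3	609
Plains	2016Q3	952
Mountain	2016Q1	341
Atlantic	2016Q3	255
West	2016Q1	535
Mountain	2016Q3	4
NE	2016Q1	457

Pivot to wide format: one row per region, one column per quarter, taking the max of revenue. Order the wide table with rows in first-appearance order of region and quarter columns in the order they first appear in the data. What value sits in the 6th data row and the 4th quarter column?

With rows in first-appearance order of region, row 6 is region=East. quarter columns in first-appearance order: 2016Q3, 2016Q2, 2016Q4, 2016Q1; column 4 is 2016Q1.
Long rows with region=East, quarter=2016Q1: max(941, 507) = 941.

941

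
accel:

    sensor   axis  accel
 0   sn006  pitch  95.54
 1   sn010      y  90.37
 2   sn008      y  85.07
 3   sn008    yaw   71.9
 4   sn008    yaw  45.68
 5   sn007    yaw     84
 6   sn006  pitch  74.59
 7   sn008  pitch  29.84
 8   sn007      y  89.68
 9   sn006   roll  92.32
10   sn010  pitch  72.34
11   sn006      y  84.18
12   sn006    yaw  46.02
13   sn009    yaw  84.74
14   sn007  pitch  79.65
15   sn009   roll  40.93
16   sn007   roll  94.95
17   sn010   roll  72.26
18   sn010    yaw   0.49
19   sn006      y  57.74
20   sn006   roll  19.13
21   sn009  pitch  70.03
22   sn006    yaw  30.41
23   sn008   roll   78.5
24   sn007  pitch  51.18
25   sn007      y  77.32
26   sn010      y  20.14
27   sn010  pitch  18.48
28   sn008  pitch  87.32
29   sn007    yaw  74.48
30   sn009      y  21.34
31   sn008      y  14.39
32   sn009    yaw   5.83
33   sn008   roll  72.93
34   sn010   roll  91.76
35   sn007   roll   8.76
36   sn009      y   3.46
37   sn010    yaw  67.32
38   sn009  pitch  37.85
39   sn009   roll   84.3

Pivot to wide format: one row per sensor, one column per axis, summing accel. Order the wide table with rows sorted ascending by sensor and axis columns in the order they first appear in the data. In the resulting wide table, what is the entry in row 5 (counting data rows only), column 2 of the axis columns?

110.51

With rows sorted ascending by sensor, row 5 is sensor=sn010. axis columns in first-appearance order: pitch, y, yaw, roll; column 2 is y.
Long rows with sensor=sn010, axis=y: 90.37 + 20.14 = 110.51.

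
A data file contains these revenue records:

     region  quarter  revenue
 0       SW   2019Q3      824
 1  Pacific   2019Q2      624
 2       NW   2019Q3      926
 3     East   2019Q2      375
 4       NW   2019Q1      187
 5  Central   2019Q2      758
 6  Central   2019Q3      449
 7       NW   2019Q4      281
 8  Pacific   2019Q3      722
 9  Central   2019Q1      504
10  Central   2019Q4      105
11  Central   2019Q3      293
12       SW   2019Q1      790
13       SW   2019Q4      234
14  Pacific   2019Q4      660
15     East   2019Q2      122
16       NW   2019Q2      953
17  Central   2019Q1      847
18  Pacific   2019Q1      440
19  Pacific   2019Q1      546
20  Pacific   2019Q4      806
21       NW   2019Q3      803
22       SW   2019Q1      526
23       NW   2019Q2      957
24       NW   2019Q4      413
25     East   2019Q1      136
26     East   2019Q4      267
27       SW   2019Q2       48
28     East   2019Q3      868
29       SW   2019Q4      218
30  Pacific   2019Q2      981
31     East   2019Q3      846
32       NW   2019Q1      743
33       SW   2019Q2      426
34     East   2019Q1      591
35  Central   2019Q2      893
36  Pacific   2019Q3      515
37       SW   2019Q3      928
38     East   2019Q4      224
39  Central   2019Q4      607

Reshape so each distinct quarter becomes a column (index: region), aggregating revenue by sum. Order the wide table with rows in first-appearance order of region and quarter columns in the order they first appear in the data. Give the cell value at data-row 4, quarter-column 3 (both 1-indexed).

727

With rows in first-appearance order of region, row 4 is region=East. quarter columns in first-appearance order: 2019Q3, 2019Q2, 2019Q1, 2019Q4; column 3 is 2019Q1.
Long rows with region=East, quarter=2019Q1: 136 + 591 = 727.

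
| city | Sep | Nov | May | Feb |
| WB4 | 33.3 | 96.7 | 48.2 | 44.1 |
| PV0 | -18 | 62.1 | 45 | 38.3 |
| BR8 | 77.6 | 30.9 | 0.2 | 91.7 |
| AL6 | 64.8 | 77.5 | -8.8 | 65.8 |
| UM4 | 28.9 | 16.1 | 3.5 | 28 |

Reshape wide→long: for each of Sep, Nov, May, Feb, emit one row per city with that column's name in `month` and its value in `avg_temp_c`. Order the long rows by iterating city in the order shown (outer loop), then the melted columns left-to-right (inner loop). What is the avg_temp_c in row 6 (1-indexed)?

20 rows total (5 × 4). Row 6: index ⌊(6-1)/4⌋ = 1 into city → PV0; (6-1) mod 4 = 1 into the melted columns → Nov.
So row 6 is (PV0, Nov, 62.1); avg_temp_c = 62.1.

62.1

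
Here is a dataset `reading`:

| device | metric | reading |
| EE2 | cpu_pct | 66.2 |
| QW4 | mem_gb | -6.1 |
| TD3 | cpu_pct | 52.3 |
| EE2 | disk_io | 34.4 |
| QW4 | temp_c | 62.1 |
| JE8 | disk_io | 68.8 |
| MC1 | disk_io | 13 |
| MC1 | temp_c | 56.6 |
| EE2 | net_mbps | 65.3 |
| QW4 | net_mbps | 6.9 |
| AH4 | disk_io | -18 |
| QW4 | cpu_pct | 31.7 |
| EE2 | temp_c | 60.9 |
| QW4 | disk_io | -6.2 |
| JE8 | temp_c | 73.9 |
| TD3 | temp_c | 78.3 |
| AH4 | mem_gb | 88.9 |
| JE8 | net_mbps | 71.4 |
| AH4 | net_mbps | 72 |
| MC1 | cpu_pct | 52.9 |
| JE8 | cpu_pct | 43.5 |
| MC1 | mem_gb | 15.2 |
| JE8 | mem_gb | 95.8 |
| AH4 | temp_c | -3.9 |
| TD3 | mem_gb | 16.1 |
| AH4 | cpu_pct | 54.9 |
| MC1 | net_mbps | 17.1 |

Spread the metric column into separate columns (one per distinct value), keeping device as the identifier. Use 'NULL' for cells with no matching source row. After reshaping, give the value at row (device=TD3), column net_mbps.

No long-format row has device=TD3 and metric=net_mbps, so the cell is NULL.

NULL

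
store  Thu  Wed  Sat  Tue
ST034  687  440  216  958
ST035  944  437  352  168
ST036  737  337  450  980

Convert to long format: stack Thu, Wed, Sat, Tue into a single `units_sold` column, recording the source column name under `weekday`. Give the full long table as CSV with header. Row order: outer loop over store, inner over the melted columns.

Each (store, column) pair becomes one row: 3 × 4 = 12 rows.
For example, (ST034, Thu) → units_sold=687.

store,weekday,units_sold
ST034,Thu,687
ST034,Wed,440
ST034,Sat,216
ST034,Tue,958
ST035,Thu,944
ST035,Wed,437
ST035,Sat,352
ST035,Tue,168
ST036,Thu,737
ST036,Wed,337
ST036,Sat,450
ST036,Tue,980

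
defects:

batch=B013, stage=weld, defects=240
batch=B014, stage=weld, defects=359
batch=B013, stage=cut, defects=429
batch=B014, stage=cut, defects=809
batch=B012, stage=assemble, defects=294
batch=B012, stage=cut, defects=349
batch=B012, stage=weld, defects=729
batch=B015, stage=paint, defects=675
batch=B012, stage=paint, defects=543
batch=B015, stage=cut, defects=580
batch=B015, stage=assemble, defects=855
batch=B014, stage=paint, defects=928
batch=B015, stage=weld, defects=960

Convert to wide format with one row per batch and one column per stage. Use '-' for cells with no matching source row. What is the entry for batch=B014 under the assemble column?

-

No long-format row has batch=B014 and stage=assemble, so the cell is -.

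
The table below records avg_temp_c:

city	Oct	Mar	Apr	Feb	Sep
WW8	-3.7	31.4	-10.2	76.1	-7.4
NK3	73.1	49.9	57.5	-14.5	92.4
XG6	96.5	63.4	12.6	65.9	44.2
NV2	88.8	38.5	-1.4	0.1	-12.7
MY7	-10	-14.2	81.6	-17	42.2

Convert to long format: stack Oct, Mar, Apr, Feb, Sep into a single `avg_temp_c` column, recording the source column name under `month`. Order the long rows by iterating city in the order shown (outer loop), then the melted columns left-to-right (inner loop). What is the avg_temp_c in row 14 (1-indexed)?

25 rows total (5 × 5). Row 14: index ⌊(14-1)/5⌋ = 2 into city → XG6; (14-1) mod 5 = 3 into the melted columns → Feb.
So row 14 is (XG6, Feb, 65.9); avg_temp_c = 65.9.

65.9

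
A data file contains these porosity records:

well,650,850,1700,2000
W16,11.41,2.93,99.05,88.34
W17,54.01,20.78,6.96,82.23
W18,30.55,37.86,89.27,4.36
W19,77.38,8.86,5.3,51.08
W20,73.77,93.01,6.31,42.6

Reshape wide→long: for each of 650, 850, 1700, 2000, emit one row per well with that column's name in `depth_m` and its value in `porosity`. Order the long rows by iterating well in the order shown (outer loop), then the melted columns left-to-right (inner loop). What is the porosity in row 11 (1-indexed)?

89.27

20 rows total (5 × 4). Row 11: index ⌊(11-1)/4⌋ = 2 into well → W18; (11-1) mod 4 = 2 into the melted columns → 1700.
So row 11 is (W18, 1700, 89.27); porosity = 89.27.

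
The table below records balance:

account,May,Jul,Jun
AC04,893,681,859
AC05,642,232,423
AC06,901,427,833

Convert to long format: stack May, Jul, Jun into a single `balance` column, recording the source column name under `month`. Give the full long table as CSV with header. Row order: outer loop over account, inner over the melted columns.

Each (account, column) pair becomes one row: 3 × 3 = 9 rows.
For example, (AC04, May) → balance=893.

account,month,balance
AC04,May,893
AC04,Jul,681
AC04,Jun,859
AC05,May,642
AC05,Jul,232
AC05,Jun,423
AC06,May,901
AC06,Jul,427
AC06,Jun,833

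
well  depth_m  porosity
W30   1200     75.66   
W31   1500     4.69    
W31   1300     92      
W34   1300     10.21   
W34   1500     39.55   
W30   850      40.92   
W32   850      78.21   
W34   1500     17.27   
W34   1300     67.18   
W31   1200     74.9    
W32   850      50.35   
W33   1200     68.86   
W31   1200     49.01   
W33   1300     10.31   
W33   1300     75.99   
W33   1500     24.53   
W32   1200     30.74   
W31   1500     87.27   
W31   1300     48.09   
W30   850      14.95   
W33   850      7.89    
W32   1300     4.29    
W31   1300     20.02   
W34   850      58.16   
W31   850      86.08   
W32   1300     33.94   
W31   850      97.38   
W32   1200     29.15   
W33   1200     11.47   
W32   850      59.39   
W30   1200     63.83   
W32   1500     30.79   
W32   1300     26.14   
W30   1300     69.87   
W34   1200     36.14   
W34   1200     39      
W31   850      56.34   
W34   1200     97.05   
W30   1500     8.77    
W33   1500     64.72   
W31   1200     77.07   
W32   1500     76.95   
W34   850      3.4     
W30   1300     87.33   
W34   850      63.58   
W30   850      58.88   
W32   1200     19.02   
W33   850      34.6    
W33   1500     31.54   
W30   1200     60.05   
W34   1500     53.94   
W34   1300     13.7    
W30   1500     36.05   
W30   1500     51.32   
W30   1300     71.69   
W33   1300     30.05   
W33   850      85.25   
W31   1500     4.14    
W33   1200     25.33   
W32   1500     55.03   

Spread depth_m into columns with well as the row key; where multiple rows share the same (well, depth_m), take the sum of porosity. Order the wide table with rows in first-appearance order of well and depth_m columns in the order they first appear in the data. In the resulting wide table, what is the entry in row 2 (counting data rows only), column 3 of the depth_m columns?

With rows in first-appearance order of well, row 2 is well=W31. depth_m columns in first-appearance order: 1200, 1500, 1300, 850; column 3 is 1300.
Long rows with well=W31, depth_m=1300: 92 + 48.09 + 20.02 = 160.11.

160.11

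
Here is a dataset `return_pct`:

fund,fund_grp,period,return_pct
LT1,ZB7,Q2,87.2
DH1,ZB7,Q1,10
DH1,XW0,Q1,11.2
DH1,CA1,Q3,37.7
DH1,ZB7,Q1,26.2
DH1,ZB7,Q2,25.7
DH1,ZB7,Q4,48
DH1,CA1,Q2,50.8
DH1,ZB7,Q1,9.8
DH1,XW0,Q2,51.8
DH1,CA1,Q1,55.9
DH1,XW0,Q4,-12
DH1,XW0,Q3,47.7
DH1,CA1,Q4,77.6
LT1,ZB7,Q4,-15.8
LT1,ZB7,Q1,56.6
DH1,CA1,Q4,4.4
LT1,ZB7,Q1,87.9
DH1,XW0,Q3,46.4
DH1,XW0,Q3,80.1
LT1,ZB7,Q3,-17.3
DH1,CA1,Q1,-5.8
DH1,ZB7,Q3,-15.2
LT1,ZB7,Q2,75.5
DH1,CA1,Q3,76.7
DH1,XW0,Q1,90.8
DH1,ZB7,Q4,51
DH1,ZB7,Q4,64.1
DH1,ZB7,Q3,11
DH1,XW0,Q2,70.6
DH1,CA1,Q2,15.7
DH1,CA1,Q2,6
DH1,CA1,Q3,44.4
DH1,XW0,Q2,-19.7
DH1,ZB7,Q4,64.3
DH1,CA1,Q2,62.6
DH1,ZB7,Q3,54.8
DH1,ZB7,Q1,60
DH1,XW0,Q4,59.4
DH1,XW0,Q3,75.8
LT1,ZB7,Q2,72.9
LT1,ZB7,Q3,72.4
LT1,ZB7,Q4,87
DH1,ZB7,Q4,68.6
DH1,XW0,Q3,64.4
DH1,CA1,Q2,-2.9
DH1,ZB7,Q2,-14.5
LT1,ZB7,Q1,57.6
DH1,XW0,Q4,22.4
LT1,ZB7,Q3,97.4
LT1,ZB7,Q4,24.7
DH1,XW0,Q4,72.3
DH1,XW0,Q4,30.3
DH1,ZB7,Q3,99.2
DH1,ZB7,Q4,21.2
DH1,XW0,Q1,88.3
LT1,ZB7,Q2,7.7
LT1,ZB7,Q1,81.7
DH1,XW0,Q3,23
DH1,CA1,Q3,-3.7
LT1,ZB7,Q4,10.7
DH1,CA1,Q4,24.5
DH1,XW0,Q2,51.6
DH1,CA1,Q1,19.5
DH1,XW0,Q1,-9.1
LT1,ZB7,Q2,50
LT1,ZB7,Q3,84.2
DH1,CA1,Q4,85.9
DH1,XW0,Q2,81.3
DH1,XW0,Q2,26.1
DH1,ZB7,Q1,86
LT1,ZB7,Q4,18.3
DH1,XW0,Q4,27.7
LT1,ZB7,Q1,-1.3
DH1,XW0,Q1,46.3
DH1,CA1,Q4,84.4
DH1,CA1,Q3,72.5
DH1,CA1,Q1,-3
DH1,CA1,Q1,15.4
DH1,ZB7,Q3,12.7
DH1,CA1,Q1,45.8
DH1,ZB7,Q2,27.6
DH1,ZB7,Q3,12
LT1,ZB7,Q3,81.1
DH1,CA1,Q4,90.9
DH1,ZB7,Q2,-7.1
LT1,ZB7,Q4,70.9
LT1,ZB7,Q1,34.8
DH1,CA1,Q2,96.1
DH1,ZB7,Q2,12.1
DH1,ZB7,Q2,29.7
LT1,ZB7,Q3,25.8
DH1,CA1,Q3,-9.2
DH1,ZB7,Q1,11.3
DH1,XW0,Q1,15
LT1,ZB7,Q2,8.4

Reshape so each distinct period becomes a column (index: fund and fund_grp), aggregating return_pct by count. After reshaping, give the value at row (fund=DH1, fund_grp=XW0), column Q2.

Rows with fund=DH1, fund_grp=XW0 and period=Q2: return_pct values are 51.8, 70.6, -19.7, 51.6, 81.3, 26.1.
6 rows match — count = 6.

6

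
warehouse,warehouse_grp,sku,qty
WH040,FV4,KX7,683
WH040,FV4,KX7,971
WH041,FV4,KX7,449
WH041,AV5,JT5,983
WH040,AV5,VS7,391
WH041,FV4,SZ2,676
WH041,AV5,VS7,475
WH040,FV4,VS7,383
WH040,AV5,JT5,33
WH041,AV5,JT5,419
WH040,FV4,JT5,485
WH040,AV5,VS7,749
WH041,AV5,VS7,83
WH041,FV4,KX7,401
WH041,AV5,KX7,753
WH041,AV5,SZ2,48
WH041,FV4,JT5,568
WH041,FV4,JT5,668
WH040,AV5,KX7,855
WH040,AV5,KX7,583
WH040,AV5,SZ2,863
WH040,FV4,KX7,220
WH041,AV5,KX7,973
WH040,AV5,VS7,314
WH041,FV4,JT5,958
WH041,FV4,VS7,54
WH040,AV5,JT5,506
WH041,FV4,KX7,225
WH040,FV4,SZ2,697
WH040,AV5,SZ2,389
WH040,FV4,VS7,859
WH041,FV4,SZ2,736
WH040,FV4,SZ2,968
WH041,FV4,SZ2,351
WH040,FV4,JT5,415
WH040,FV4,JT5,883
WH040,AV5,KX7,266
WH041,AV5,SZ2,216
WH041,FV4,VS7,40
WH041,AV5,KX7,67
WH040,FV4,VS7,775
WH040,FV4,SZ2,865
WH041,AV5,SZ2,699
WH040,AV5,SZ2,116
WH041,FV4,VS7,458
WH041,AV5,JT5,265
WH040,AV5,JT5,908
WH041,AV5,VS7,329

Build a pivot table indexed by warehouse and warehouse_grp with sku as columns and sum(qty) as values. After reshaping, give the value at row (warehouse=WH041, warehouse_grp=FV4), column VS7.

Rows with warehouse=WH041, warehouse_grp=FV4 and sku=VS7: qty values are 54, 40, 458.
54 + 40 + 458 = 552.

552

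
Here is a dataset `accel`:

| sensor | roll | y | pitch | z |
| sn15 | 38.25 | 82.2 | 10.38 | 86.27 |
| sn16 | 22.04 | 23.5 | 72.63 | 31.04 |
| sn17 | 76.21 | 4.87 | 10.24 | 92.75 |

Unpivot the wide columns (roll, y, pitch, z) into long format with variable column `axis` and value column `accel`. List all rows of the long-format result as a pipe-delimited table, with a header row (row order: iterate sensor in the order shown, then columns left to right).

| sensor | axis | accel |
| sn15 | roll | 38.25 |
| sn15 | y | 82.2 |
| sn15 | pitch | 10.38 |
| sn15 | z | 86.27 |
| sn16 | roll | 22.04 |
| sn16 | y | 23.5 |
| sn16 | pitch | 72.63 |
| sn16 | z | 31.04 |
| sn17 | roll | 76.21 |
| sn17 | y | 4.87 |
| sn17 | pitch | 10.24 |
| sn17 | z | 92.75 |

Each (sensor, column) pair becomes one row: 3 × 4 = 12 rows.
For example, (sn15, roll) → accel=38.25.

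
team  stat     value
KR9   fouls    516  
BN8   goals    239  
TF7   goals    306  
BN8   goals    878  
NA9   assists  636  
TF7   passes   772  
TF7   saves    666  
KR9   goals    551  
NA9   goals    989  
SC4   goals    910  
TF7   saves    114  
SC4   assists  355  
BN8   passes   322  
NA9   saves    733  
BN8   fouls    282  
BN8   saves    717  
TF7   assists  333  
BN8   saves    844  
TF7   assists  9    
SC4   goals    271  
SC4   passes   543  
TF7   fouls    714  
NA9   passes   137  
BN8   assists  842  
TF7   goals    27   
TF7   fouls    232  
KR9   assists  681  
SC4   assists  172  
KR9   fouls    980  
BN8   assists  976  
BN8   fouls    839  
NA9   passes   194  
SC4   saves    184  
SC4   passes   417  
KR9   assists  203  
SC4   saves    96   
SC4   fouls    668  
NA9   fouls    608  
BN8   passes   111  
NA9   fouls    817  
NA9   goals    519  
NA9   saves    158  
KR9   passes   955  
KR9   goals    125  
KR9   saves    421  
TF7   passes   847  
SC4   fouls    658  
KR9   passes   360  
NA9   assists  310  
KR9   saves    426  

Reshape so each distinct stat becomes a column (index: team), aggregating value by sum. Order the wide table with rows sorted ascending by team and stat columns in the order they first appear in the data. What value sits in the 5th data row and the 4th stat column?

1619

With rows sorted ascending by team, row 5 is team=TF7. stat columns in first-appearance order: fouls, goals, assists, passes, saves; column 4 is passes.
Long rows with team=TF7, stat=passes: 772 + 847 = 1619.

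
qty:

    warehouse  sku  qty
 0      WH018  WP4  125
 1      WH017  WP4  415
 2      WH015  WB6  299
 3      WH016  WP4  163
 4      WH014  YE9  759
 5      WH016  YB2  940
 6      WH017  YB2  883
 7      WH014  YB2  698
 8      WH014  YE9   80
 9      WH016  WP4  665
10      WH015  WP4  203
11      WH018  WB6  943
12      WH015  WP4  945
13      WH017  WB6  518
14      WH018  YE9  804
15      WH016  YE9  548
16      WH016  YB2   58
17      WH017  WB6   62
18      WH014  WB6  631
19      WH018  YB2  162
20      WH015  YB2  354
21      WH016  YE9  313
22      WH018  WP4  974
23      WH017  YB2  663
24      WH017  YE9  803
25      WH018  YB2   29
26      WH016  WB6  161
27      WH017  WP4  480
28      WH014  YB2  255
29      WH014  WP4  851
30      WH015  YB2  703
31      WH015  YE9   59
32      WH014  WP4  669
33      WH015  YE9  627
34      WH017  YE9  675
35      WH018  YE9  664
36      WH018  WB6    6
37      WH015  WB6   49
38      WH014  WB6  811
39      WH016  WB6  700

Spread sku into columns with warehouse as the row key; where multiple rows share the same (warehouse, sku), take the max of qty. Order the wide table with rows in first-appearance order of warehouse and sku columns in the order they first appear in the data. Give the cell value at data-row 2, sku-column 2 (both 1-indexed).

518

With rows in first-appearance order of warehouse, row 2 is warehouse=WH017. sku columns in first-appearance order: WP4, WB6, YE9, YB2; column 2 is WB6.
Long rows with warehouse=WH017, sku=WB6: max(518, 62) = 518.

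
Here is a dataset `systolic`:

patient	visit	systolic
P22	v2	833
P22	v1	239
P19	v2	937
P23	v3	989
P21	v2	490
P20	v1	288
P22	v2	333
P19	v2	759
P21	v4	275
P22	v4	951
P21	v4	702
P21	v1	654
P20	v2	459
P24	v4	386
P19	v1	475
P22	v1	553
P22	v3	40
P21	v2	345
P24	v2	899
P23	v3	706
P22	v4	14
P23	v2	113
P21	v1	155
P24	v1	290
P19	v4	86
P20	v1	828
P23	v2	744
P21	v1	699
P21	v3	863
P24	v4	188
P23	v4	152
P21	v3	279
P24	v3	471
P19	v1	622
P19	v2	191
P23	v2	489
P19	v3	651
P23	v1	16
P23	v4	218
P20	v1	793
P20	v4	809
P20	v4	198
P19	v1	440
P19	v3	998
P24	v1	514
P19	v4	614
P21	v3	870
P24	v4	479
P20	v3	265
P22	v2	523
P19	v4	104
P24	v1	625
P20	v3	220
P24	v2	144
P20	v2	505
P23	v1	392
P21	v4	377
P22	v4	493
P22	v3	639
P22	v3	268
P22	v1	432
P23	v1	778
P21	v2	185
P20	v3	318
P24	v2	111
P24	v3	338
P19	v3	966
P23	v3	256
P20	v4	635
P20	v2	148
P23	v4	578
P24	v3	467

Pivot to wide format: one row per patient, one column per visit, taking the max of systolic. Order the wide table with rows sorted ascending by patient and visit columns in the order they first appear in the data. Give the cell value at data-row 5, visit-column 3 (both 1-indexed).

With rows sorted ascending by patient, row 5 is patient=P23. visit columns in first-appearance order: v2, v1, v3, v4; column 3 is v3.
Long rows with patient=P23, visit=v3: max(989, 706, 256) = 989.

989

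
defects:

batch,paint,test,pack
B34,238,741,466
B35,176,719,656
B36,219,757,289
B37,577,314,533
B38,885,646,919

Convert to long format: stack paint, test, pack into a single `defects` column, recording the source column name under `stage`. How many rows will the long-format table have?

15

5 batch values × 3 melted columns = 15 rows.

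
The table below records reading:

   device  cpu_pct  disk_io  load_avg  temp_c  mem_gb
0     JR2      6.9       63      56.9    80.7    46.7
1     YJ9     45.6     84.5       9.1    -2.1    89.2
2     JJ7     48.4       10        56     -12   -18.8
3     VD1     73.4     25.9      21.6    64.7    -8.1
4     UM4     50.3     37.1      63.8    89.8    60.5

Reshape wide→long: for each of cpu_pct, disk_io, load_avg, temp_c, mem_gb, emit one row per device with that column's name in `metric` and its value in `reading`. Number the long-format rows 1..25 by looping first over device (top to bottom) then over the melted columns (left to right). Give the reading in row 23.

63.8

25 rows total (5 × 5). Row 23: index ⌊(23-1)/5⌋ = 4 into device → UM4; (23-1) mod 5 = 2 into the melted columns → load_avg.
So row 23 is (UM4, load_avg, 63.8); reading = 63.8.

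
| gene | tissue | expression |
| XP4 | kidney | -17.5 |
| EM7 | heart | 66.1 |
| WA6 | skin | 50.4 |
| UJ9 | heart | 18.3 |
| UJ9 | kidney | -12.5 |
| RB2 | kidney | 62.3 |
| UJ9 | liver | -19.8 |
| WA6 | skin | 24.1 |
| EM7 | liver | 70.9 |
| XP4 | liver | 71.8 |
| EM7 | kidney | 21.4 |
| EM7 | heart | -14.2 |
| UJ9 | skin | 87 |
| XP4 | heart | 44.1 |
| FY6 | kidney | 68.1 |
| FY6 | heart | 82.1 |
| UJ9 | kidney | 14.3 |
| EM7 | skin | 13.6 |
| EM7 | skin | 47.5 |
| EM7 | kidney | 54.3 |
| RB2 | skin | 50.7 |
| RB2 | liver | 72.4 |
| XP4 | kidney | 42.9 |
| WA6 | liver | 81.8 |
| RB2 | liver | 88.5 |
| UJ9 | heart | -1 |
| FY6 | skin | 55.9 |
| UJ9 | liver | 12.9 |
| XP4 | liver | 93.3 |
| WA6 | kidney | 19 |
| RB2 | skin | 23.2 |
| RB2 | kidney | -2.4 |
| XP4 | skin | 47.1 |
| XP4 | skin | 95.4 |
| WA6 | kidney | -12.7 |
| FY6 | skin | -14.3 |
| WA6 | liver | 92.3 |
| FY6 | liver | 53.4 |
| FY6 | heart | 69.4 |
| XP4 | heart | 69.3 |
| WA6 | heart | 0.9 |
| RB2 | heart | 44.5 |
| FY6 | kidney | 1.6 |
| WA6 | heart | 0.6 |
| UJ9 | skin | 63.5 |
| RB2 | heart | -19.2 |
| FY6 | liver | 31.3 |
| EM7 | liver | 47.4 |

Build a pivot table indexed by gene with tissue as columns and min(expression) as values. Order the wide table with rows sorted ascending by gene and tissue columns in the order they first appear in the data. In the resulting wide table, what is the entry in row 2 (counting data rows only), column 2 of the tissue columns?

69.4

With rows sorted ascending by gene, row 2 is gene=FY6. tissue columns in first-appearance order: kidney, heart, skin, liver; column 2 is heart.
Long rows with gene=FY6, tissue=heart: min(82.1, 69.4) = 69.4.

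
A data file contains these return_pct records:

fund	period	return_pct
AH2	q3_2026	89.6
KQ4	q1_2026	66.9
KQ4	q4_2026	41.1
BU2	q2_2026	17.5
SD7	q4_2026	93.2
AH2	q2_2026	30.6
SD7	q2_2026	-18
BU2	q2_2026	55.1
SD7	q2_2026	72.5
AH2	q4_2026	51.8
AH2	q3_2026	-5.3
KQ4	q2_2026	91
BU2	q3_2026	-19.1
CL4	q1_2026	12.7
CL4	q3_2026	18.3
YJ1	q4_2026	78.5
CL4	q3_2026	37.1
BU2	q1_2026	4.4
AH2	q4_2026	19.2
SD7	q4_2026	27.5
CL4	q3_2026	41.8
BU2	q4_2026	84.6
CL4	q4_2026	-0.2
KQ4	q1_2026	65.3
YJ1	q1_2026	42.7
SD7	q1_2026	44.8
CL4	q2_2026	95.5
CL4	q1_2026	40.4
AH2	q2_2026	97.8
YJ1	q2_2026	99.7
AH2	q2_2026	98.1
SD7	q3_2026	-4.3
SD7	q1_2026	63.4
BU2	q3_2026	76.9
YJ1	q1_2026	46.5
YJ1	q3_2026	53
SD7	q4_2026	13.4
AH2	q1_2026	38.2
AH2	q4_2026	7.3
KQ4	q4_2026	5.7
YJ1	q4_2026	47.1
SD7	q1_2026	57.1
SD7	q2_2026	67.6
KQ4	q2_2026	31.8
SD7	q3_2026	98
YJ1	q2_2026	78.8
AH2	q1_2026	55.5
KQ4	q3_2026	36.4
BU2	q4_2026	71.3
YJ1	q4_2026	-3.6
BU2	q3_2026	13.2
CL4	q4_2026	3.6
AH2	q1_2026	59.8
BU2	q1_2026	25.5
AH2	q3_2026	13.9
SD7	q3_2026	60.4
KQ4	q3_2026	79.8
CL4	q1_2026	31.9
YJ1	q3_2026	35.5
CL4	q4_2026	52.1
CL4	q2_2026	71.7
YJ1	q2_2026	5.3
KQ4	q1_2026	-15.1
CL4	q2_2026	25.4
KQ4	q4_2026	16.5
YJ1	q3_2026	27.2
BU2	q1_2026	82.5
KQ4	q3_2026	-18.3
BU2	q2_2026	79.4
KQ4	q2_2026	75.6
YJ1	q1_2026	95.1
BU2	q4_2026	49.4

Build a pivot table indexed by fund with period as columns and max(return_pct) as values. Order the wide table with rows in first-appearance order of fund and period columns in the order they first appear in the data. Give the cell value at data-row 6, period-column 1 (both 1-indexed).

With rows in first-appearance order of fund, row 6 is fund=YJ1. period columns in first-appearance order: q3_2026, q1_2026, q4_2026, q2_2026; column 1 is q3_2026.
Long rows with fund=YJ1, period=q3_2026: max(53, 35.5, 27.2) = 53.

53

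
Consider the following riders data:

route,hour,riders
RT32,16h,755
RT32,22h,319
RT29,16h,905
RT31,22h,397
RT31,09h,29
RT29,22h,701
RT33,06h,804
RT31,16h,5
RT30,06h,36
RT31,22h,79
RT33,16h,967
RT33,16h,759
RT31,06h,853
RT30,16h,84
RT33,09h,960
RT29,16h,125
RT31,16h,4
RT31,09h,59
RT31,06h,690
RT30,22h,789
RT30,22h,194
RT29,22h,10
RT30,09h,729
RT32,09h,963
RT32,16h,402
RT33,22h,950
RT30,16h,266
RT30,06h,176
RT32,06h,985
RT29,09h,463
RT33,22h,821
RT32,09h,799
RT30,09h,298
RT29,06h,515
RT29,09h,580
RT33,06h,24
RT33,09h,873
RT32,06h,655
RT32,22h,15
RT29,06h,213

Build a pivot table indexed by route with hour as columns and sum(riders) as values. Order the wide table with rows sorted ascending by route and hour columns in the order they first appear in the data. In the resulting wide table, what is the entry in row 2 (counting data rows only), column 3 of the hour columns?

1027

With rows sorted ascending by route, row 2 is route=RT30. hour columns in first-appearance order: 16h, 22h, 09h, 06h; column 3 is 09h.
Long rows with route=RT30, hour=09h: 729 + 298 = 1027.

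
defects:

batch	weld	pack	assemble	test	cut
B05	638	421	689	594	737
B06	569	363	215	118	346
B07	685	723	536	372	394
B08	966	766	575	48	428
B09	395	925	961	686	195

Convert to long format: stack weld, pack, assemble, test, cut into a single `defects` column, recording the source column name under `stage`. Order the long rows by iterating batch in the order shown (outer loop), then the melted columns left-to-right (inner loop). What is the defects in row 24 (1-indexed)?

25 rows total (5 × 5). Row 24: index ⌊(24-1)/5⌋ = 4 into batch → B09; (24-1) mod 5 = 3 into the melted columns → test.
So row 24 is (B09, test, 686); defects = 686.

686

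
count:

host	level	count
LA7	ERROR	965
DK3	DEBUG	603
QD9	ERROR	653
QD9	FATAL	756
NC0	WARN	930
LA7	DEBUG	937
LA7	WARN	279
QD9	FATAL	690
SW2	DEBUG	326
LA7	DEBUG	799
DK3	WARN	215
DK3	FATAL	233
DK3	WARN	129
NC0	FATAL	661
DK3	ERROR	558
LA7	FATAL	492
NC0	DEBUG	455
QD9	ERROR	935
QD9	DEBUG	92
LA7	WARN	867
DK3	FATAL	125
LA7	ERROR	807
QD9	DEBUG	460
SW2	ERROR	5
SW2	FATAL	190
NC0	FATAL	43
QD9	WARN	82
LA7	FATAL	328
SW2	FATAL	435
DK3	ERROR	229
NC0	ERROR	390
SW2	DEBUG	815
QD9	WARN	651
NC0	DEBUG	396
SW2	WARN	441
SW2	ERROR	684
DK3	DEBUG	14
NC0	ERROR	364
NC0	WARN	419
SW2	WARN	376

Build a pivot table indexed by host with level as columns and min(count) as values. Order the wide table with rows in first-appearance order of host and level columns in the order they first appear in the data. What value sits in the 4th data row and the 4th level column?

419

With rows in first-appearance order of host, row 4 is host=NC0. level columns in first-appearance order: ERROR, DEBUG, FATAL, WARN; column 4 is WARN.
Long rows with host=NC0, level=WARN: min(930, 419) = 419.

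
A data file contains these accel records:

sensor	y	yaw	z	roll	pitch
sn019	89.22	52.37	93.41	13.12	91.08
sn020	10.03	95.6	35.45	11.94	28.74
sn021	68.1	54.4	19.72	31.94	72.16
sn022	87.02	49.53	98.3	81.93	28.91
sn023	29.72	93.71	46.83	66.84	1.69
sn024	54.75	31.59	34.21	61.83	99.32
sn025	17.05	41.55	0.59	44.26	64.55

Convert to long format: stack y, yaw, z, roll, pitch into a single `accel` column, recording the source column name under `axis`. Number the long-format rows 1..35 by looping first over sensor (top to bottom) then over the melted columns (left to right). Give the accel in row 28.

35 rows total (7 × 5). Row 28: index ⌊(28-1)/5⌋ = 5 into sensor → sn024; (28-1) mod 5 = 2 into the melted columns → z.
So row 28 is (sn024, z, 34.21); accel = 34.21.

34.21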